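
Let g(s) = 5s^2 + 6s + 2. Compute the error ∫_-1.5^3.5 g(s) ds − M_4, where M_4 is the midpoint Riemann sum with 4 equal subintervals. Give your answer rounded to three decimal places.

Exact integral: ∫_-1.5^3.5 g(s) ds ≈ 117.08333.
M_4 = 113.828125.
Error ≈ 117.08333 − 113.828125 ≈ 3.255.

3.255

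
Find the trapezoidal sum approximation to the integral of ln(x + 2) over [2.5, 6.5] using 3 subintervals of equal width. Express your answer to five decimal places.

Δx = (6.5 − 2.5)/3 = 4/3.
f(2.5) ≈ 1.50408, f(23/6) ≈ 1.76359, f(31/6) ≈ 1.96944, f(6.5) ≈ 2.14007.
T_3 = (Δx/2)·[f(x_0) + 2f(x_1) + 2f(x_2) + f(x_3)].
Sum ≈ 7.40680.

7.40680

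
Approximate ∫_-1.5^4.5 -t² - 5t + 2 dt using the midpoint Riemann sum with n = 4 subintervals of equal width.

-63.375

Δt = (4.5 − (-1.5))/4 = 1.5.
Midpoints: -0.75, 0.75, 2.25, 3.75.
f(-0.75) = 5.1875, f(0.75) = -2.3125, f(2.25) = -14.3125, f(3.75) = -30.8125.
Sum = Δt · [f(-0.75) + f(0.75) + f(2.25) + f(3.75)].
Sum = -63.375.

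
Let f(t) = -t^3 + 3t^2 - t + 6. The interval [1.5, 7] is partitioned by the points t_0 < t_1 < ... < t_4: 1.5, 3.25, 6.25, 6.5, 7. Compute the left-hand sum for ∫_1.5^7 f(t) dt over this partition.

Subinterval widths: 1.75, 3, 0.25, 0.5.
Left endpoints: 1.5, 3.25, 6.25, 6.5.
f(1.5) = 7.875, f(3.25) = 0.109375, f(6.25) = -127.203125, f(6.5) = -148.375.
Sum = Σ Δt_i · f(t_i).
Sum = -91.87890625.

-91.87890625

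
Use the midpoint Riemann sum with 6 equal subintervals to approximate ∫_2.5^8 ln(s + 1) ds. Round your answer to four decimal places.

Δs = (8 − 2.5)/6 = 11/12.
Midpoints: 71/24, 3.875, 115/24, 137/24, 6.625, 181/24.
f(71/24) ≈ 1.3758, f(3.875) ≈ 1.5841, f(115/24) ≈ 1.7564, f(137/24) ≈ 1.9034, f(6.625) ≈ 2.0314, f(181/24) ≈ 2.1450.
Sum = Δs · [f(71/24) + f(3.875) + f(115/24) + ...].
Sum ≈ 9.8964.

9.8964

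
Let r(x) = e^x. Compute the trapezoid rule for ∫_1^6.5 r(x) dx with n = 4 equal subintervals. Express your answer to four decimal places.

Δx = (6.5 − 1)/4 = 1.375.
r(1) ≈ 2.7183, r(2.375) ≈ 10.7510, r(3.75) ≈ 42.5211, r(5.125) ≈ 168.1741, r(6.5) ≈ 665.1416.
T_4 = (Δx/2)·[r(x_0) + 2r(x_1) + 2r(x_2) + 2r(x_3) + r(x_4)].
Sum ≈ 763.6423.

763.6423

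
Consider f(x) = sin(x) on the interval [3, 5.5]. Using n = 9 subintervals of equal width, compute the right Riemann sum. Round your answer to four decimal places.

Δx = (5.5 − 3)/9 = 5/18.
Right endpoints: 59/18, 32/9, 23/6, 37/9, 79/18, 14/3, 89/18, 47/9, 5.5.
f(59/18) ≈ -0.1358, f(32/9) ≈ -0.4022, f(23/6) ≈ -0.6379, f(37/9) ≈ -0.8246, f(79/18) ≈ -0.9481, f(14/3) ≈ -0.9990, f(89/18) ≈ -0.9732, f(47/9) ≈ -0.8728, f(5.5) ≈ -0.7055.
Sum = Δx · [f(59/18) + f(32/9) + f(23/6) + ...].
Sum ≈ -1.8053.

-1.8053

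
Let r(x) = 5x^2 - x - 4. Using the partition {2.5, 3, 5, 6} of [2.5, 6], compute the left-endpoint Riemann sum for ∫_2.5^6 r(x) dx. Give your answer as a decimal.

Subinterval widths: 0.5, 2, 1.
Left endpoints: 2.5, 3, 5.
r(2.5) = 24.75, r(3) = 38, r(5) = 116.
Sum = Σ Δx_i · r(x_i).
Sum = 204.375.

204.375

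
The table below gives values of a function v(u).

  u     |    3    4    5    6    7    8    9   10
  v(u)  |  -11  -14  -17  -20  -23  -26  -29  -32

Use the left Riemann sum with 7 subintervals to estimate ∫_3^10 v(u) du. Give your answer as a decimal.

Δu = 1.
Sum = 1·[(-11) + (-14) + (-17) + (-20) + (-23) + (-26) + (-29)] = -140.

-140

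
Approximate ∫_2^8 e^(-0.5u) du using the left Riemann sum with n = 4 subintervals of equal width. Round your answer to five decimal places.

Δu = (8 − 2)/4 = 1.5.
Left endpoints: 2, 3.5, 5, 6.5.
f(2) ≈ 0.36788, f(3.5) ≈ 0.17377, f(5) ≈ 0.08208, f(6.5) ≈ 0.03877.
Sum = Δu · [f(2) + f(3.5) + f(5) + f(6.5)].
Sum ≈ 0.99377.

0.99377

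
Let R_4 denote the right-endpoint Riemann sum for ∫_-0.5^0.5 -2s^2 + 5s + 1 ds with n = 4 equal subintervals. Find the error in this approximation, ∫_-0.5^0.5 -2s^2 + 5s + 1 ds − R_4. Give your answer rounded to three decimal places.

-0.604

Exact integral: ∫_-0.5^0.5 f(s) ds ≈ 0.83333.
R_4 = 1.4375.
Error ≈ 0.83333 − 1.4375 ≈ -0.604.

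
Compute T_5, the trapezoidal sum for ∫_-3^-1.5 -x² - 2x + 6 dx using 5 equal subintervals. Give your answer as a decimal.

7.8525

Δx = (-1.5 − (-3))/5 = 0.3.
f(-3) = 3, f(-2.7) = 4.11, f(-2.4) = 5.04, f(-2.1) = 5.79, f(-1.8) = 6.36, f(-1.5) = 6.75.
T_5 = (Δx/2)·[f(x_0) + 2f(x_1) + ... + 2f(x_{4}) + f(x_5)].
Sum = 7.8525.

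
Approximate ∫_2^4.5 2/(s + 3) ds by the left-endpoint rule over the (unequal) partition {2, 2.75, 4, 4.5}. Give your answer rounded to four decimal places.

0.8776

Subinterval widths: 0.75, 1.25, 0.5.
Left endpoints: 2, 2.75, 4.
f(2) = 0.4, f(2.75) = 8/23, f(4) = 2/7.
Sum = Σ Δs_i · f(s_i).
Sum ≈ 0.8776.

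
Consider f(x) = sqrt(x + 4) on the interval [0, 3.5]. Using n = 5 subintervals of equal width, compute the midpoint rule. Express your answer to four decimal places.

8.3611

Δx = (3.5 − 0)/5 = 0.7.
Midpoints: 0.35, 1.05, 1.75, 2.45, 3.15.
f(0.35) ≈ 2.0857, f(1.05) ≈ 2.2472, f(1.75) ≈ 2.3979, f(2.45) ≈ 2.5397, f(3.15) ≈ 2.6739.
Sum = Δx · [f(0.35) + f(1.05) + f(1.75) + f(2.45) + f(3.15)].
Sum ≈ 8.3611.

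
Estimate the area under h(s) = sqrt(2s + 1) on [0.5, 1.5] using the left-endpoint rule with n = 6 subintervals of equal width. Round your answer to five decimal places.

Δs = (1.5 − 0.5)/6 = 1/6.
Left endpoints: 0.5, 2/3, 5/6, 1, 7/6, 4/3.
h(0.5) ≈ 1.41421, h(2/3) ≈ 1.52753, h(5/6) ≈ 1.63299, h(1) ≈ 1.73205, h(7/6) ≈ 1.82574, h(4/3) ≈ 1.91485.
Sum = Δs · [h(0.5) + h(2/3) + h(5/6) + ...].
Sum ≈ 1.67456.

1.67456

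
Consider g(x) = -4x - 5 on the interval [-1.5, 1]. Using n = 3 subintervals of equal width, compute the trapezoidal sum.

Δx = (1 − (-1.5))/3 = 5/6.
g(-1.5) = 1, g(-2/3) = -7/3, g(1/6) = -17/3, g(1) = -9.
T_3 = (Δx/2)·[g(x_0) + 2g(x_1) + 2g(x_2) + g(x_3)].
Sum = -10.

-10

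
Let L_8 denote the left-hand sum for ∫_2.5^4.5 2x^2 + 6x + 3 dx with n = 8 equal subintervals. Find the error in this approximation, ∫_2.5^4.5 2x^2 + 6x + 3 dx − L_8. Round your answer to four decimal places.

4.9583

Exact integral: ∫_2.5^4.5 f(x) dx ≈ 98.333333.
L_8 = 93.375.
Error ≈ 98.333333 − 93.375 ≈ 4.9583.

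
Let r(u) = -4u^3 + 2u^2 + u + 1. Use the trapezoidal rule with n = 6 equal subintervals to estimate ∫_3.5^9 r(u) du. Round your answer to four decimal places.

Δu = (9 − 3.5)/6 = 11/12.
r(3.5) = -142.5, r(53/12) = -129683/432, r(16/3) = -14677/27, r(6.25) = -891.1875, r(43/6) = -73519/54, r(97/12) = -852295/432, r(9) = -2744.
T_6 = (Δu/2)·[r(u_0) + 2r(u_1) + ... + 2r(u_{5}) + r(u_6)].
Sum ≈ -5969.8744.

-5969.8744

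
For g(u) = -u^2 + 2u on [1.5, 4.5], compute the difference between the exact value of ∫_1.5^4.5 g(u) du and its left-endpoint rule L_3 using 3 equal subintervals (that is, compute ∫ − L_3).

-5.5

Exact integral: ∫_1.5^4.5 g(u) du = -11.25.
L_3 = -5.75.
Error = -11.25 − (-5.75) = -5.5.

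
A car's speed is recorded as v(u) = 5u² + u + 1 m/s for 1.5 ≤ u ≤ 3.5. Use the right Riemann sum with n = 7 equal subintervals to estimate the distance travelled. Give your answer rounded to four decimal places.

80.3980

Δu = (3.5 − 1.5)/7 = 2/7.
Right endpoints: 25/14, 29/14, 33/14, 37/14, 41/14, 45/14, 3.5.
v(25/14) = 3671/196, v(29/14) = 4807/196, v(33/14) = 6103/196, v(37/14) = 7559/196, v(41/14) = 9175/196, v(45/14) = 10951/196, v(3.5) = 65.75.
Sum = Δu · [v(25/14) + v(29/14) + v(33/14) + ...].
Sum ≈ 80.3980.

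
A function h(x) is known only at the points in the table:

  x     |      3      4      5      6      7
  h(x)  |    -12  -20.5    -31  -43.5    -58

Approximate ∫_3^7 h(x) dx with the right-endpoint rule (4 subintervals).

-153

Δx = 1.
Sum = 1·[(-20.5) + (-31) + (-43.5) + (-58)] = -153.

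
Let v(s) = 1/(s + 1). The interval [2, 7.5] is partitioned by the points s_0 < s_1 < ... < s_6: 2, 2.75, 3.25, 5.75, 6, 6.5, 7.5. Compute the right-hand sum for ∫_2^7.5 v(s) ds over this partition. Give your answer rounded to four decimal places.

0.9080

Subinterval widths: 0.75, 0.5, 2.5, 0.25, 0.5, 1.
Right endpoints: 2.75, 3.25, 5.75, 6, 6.5, 7.5.
v(2.75) = 4/15, v(3.25) = 4/17, v(5.75) = 4/27, v(6) = 1/7, v(6.5) = 2/15, v(7.5) = 2/17.
Sum = Σ Δs_i · v(s_i).
Sum ≈ 0.9080.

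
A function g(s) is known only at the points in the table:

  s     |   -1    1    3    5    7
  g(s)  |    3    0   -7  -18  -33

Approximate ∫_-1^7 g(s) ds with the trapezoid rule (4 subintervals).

Δs = 2.
T_4 = (2/2)·[3 + 2·0 + 2·(-7) + 2·(-18) + (-33)] = -80.

-80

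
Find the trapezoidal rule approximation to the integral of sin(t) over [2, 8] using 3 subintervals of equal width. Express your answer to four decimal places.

-0.1738

Δt = (8 − 2)/3 = 2.
f(2) ≈ 0.9093, f(4) ≈ -0.7568, f(6) ≈ -0.2794, f(8) ≈ 0.9894.
T_3 = (Δt/2)·[f(t_0) + 2f(t_1) + 2f(t_2) + f(t_3)].
Sum ≈ -0.1738.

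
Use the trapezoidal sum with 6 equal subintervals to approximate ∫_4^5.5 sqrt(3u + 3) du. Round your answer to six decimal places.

6.225289

Δu = (5.5 − 4)/6 = 0.25.
f(4) ≈ 3.872983, f(4.25) ≈ 3.968627, f(4.5) ≈ 4.062019, f(4.75) ≈ 4.153312, f(5) ≈ 4.242641, f(5.25) ≈ 4.330127, f(5.5) ≈ 4.415880.
T_6 = (Δu/2)·[f(u_0) + 2f(u_1) + ... + 2f(u_{5}) + f(u_6)].
Sum ≈ 6.225289.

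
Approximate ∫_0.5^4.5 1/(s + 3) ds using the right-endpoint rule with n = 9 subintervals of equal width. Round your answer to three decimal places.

Δs = (4.5 − 0.5)/9 = 4/9.
Right endpoints: 17/18, 25/18, 11/6, 41/18, 49/18, 19/6, 65/18, 73/18, 4.5.
f(17/18) = 18/71, f(25/18) = 18/79, f(11/6) = 6/29, f(41/18) = 18/95, f(49/18) = 18/103, f(19/6) = 6/37, f(65/18) = 18/119, f(73/18) = 18/127, f(4.5) = 2/15.
Sum = Δs · [f(17/18) + f(25/18) + f(11/6) + ...].
Sum ≈ 0.729.

0.729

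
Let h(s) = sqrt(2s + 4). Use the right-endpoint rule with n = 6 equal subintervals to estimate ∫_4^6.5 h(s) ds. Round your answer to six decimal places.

9.644484

Δs = (6.5 − 4)/6 = 5/12.
Right endpoints: 53/12, 29/6, 5.25, 17/3, 73/12, 6.5.
h(53/12) ≈ 3.582364, h(29/6) ≈ 3.696846, h(5.25) ≈ 3.807887, h(17/3) ≈ 3.915780, h(73/12) ≈ 4.020779, h(6.5) ≈ 4.123106.
Sum = Δs · [h(53/12) + h(29/6) + h(5.25) + ...].
Sum ≈ 9.644484.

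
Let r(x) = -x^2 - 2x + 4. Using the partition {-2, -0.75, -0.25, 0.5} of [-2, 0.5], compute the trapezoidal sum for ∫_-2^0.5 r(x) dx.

Subinterval widths: 1.25, 0.5, 0.75.
r(-2) = 4, r(-0.75) = 4.9375, r(-0.25) = 4.4375, r(0.5) = 2.75.
On each subinterval the trapezoid contributes (Δx_i/2)·[r(x_{i-1}) + r(x_i)].
Sum = 10.625.

10.625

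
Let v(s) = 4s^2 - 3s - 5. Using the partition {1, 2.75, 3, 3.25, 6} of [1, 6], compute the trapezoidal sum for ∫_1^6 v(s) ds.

Subinterval widths: 1.75, 0.25, 0.25, 2.75.
v(1) = -4, v(2.75) = 17, v(3) = 22, v(3.25) = 27.5, v(6) = 121.
On each subinterval the trapezoid contributes (Δs_i/2)·[v(s_{i-1}) + v(s_i)].
Sum = 226.625.

226.625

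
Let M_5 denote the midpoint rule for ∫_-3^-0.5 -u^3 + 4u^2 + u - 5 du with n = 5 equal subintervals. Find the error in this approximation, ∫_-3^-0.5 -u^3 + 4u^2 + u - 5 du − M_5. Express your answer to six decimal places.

0.481771

Exact integral: ∫_-3^-0.5 f(u) du ≈ 39.19270833.
M_5 = 38.7109375.
Error ≈ 39.19270833 − 38.7109375 ≈ 0.481771.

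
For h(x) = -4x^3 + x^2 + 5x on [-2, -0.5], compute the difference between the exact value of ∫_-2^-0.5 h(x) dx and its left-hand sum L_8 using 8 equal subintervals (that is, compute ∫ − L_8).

-2.7421875

Exact integral: ∫_-2^-0.5 h(x) dx = 9.1875.
L_8 = 11.9296875.
Error = 9.1875 − 11.9296875 = -2.7421875.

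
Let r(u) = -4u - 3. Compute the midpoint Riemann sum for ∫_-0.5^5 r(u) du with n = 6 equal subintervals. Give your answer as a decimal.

-66

Δu = (5 − (-0.5))/6 = 11/12.
Midpoints: -1/24, 0.875, 43/24, 65/24, 3.625, 109/24.
r(-1/24) = -17/6, r(0.875) = -6.5, r(43/24) = -61/6, r(65/24) = -83/6, r(3.625) = -17.5, r(109/24) = -127/6.
Sum = Δu · [r(-1/24) + r(0.875) + r(43/24) + ...].
Sum = -66.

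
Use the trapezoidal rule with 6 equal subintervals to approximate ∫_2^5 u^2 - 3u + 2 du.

13.625

Δu = (5 − 2)/6 = 0.5.
f(2) = 0, f(2.5) = 0.75, f(3) = 2, f(3.5) = 3.75, f(4) = 6, f(4.5) = 8.75, f(5) = 12.
T_6 = (Δu/2)·[f(u_0) + 2f(u_1) + ... + 2f(u_{5}) + f(u_6)].
Sum = 13.625.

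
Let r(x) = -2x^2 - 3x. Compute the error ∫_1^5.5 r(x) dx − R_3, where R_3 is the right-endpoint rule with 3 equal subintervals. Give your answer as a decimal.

57.375

Exact integral: ∫_1^5.5 r(x) dx = -154.125.
R_3 = -211.5.
Error = -154.125 − (-211.5) = 57.375.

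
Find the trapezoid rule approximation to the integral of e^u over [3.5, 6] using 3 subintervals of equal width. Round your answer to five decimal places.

Δu = (6 − 3.5)/3 = 5/6.
f(3.5) ≈ 33.11545, f(13/3) ≈ 76.19786, f(31/6) ≈ 175.32943, f(6) ≈ 403.42879.
T_3 = (Δu/2)·[f(u_0) + 2f(u_1) + 2f(u_2) + f(u_3)].
Sum ≈ 391.49951.

391.49951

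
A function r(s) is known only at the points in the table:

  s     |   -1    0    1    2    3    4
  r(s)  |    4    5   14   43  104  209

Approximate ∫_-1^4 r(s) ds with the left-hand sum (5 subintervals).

170

Δs = 1.
Sum = 1·[4 + 5 + 14 + 43 + 104] = 170.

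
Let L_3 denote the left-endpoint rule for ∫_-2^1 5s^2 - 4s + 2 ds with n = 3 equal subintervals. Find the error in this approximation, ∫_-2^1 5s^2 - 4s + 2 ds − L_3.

Exact integral: ∫_-2^1 f(s) ds = 27.
L_3 = 43.
Error = 27 − 43 = -16.

-16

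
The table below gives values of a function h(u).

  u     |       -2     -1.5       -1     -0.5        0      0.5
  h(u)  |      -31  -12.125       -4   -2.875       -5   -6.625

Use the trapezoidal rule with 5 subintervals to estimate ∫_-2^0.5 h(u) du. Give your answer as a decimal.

-21.40625

Δu = 0.5.
T_5 = (0.5/2)·[(-31) + 2·(-12.125) + 2·(-4) + 2·(-2.875) + 2·(-5) + (-6.625)] = -21.40625.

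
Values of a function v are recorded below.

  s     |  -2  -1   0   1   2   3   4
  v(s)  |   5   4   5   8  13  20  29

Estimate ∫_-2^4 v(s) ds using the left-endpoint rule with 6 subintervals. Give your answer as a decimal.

Δs = 1.
Sum = 1·[5 + 4 + 5 + 8 + 13 + 20] = 55.

55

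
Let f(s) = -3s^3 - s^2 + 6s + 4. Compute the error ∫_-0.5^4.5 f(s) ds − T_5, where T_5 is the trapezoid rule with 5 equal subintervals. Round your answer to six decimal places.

Exact integral: ∫_-0.5^4.5 f(s) ds ≈ -257.91666667.
T_5 = -273.75.
Error ≈ -257.91666667 − (-273.75) ≈ 15.833333.

15.833333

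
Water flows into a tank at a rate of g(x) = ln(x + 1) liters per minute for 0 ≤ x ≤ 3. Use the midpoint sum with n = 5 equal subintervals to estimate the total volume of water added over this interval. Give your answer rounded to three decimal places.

2.556

Δx = (3 − 0)/5 = 0.6.
Midpoints: 0.3, 0.9, 1.5, 2.1, 2.7.
g(0.3) ≈ 0.262, g(0.9) ≈ 0.642, g(1.5) ≈ 0.916, g(2.1) ≈ 1.131, g(2.7) ≈ 1.308.
Sum = Δx · [g(0.3) + g(0.9) + g(1.5) + g(2.1) + g(2.7)].
Sum ≈ 2.556.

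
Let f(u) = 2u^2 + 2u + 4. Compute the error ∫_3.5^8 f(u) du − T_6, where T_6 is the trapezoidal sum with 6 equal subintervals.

-0.84375

Exact integral: ∫_3.5^8 f(u) du = 382.5.
T_6 = 383.34375.
Error = 382.5 − 383.34375 = -0.84375.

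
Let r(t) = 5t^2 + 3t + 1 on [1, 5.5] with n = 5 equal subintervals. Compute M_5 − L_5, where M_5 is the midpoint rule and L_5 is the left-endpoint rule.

M_5 = 322.48125.
L_5 = 255.15.
M_5 − L_5 = 67.33125.

67.33125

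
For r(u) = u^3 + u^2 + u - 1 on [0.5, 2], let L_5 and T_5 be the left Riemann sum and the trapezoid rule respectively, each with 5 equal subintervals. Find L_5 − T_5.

-1.96875

L_5 = 5.1225.
T_5 = 7.09125.
L_5 − T_5 = -1.96875.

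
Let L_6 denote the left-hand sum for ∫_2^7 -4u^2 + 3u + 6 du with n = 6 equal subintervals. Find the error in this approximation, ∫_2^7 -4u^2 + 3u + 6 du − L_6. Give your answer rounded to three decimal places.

Exact integral: ∫_2^7 f(u) du ≈ -349.16667.
L_6 ≈ -282.73148.
Error ≈ -349.16667 − (-282.73148) ≈ -66.435.

-66.435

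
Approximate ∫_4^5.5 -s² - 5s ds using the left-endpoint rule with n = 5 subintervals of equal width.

-66.51

Δs = (5.5 − 4)/5 = 0.3.
Left endpoints: 4, 4.3, 4.6, 4.9, 5.2.
f(4) = -36, f(4.3) = -39.99, f(4.6) = -44.16, f(4.9) = -48.51, f(5.2) = -53.04.
Sum = Δs · [f(4) + f(4.3) + f(4.6) + f(4.9) + f(5.2)].
Sum = -66.51.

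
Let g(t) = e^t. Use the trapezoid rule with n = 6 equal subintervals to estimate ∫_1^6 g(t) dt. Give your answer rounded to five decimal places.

Δt = (6 − 1)/6 = 5/6.
g(1) ≈ 2.71828, g(11/6) ≈ 6.25470, g(8/3) ≈ 14.39192, g(3.5) ≈ 33.11545, g(13/3) ≈ 76.19786, g(31/6) ≈ 175.32943, g(6) ≈ 403.42879.
T_6 = (Δt/2)·[g(t_0) + 2g(t_1) + ... + 2g(t_{5}) + g(t_6)].
Sum ≈ 423.63575.

423.63575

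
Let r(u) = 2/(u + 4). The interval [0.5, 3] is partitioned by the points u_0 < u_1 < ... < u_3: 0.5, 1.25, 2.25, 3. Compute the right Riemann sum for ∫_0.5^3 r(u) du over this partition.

0.82

Subinterval widths: 0.75, 1, 0.75.
Right endpoints: 1.25, 2.25, 3.
r(1.25) = 8/21, r(2.25) = 0.32, r(3) = 2/7.
Sum = Σ Δu_i · r(u_i).
Sum = 0.82.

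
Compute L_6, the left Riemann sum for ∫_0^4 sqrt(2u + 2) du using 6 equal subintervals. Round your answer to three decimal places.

9.001

Δu = (4 − 0)/6 = 2/3.
Left endpoints: 0, 2/3, 4/3, 2, 8/3, 10/3.
f(0) ≈ 1.414, f(2/3) ≈ 1.826, f(4/3) ≈ 2.160, f(2) ≈ 2.449, f(8/3) ≈ 2.708, f(10/3) ≈ 2.944.
Sum = Δu · [f(0) + f(2/3) + f(4/3) + ...].
Sum ≈ 9.001.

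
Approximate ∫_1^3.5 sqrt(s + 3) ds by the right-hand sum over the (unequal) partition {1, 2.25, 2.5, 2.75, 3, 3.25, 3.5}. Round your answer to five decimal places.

Subinterval widths: 1.25, 0.25, 0.25, 0.25, 0.25, 0.25.
Right endpoints: 2.25, 2.5, 2.75, 3, 3.25, 3.5.
f(2.25) ≈ 2.29129, f(2.5) ≈ 2.34521, f(2.75) ≈ 2.39792, f(3) ≈ 2.44949, f(3.25) ≈ 2.50000, f(3.5) ≈ 2.54951.
Sum = Σ Δs_i · f(s_i).
Sum ≈ 5.92464.

5.92464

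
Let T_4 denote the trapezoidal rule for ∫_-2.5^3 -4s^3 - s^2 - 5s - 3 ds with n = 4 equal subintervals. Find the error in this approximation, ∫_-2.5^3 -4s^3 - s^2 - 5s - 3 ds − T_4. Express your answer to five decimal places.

Exact integral: ∫_-2.5^3 f(s) ds ≈ -79.5208333.
T_4 = -86.453125.
Error ≈ -79.5208333 − (-86.453125) ≈ 6.93229.

6.93229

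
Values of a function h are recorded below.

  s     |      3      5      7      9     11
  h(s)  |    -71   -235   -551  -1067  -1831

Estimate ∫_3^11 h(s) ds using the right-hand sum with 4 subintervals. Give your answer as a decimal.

-7368

Δs = 2.
Sum = 2·[(-235) + (-551) + (-1067) + (-1831)] = -7368.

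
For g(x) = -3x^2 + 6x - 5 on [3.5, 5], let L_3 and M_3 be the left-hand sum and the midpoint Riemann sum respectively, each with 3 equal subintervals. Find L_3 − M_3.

7.03125

L_3 = -44.25.
M_3 = -51.28125.
L_3 − M_3 = 7.03125.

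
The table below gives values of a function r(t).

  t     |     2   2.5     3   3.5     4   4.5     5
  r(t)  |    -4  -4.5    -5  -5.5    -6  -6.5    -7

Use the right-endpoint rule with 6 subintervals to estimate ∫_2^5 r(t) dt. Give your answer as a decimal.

-17.25

Δt = 0.5.
Sum = 0.5·[(-4.5) + (-5) + (-5.5) + (-6) + (-6.5) + (-7)] = -17.25.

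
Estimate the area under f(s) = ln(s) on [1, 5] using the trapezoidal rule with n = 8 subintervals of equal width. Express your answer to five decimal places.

4.03068

Δs = (5 − 1)/8 = 0.5.
f(1) ≈ 0.00000, f(1.5) ≈ 0.40547, f(2) ≈ 0.69315, f(2.5) ≈ 0.91629, f(3) ≈ 1.09861, f(3.5) ≈ 1.25276, f(4) ≈ 1.38629, f(4.5) ≈ 1.50408, f(5) ≈ 1.60944.
T_8 = (Δs/2)·[f(s_0) + 2f(s_1) + ... + 2f(s_{7}) + f(s_8)].
Sum ≈ 4.03068.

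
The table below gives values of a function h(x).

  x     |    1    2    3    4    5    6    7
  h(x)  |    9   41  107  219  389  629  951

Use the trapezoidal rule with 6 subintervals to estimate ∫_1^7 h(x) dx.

Δx = 1.
T_6 = (1/2)·[9 + 2·41 + 2·107 + 2·219 + 2·389 + 2·629 + 951] = 1865.

1865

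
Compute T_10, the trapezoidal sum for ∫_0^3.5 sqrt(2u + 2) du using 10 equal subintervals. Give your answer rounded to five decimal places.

8.05339

Δu = (3.5 − 0)/10 = 0.35.
f(0) ≈ 1.41421, f(0.35) ≈ 1.64317, f(0.7) ≈ 1.84391, f(1.05) ≈ 2.02485, f(1.4) ≈ 2.19089, f(1.75) ≈ 2.34521, f(2.1) ≈ 2.48998, f(2.45) ≈ 2.62679, f(2.8) ≈ 2.75681, f(3.15) ≈ 2.88097, f(3.5) ≈ 3.00000.
T_10 = (Δu/2)·[f(u_0) + 2f(u_1) + ... + 2f(u_{9}) + f(u_10)].
Sum ≈ 8.05339.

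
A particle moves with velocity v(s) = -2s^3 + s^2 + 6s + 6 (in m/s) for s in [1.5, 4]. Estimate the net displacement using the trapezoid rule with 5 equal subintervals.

Δs = (4 − 1.5)/5 = 0.5.
v(1.5) = 10.5, v(2) = 6, v(2.5) = -4, v(3) = -21, v(3.5) = -46.5, v(4) = -82.
T_5 = (Δs/2)·[v(s_0) + 2v(s_1) + ... + 2v(s_{4}) + v(s_5)].
Sum = -50.625.

-50.625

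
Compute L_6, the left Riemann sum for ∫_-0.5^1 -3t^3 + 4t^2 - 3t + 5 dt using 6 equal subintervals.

7.80859375

Δt = (1 − (-0.5))/6 = 0.25.
Left endpoints: -0.5, -0.25, 0, 0.25, 0.5, 0.75.
f(-0.5) = 7.875, f(-0.25) = 6.046875, f(0) = 5, f(0.25) = 4.453125, f(0.5) = 4.125, f(0.75) = 3.734375.
Sum = Δt · [f(-0.5) + f(-0.25) + f(0) + ...].
Sum = 7.80859375.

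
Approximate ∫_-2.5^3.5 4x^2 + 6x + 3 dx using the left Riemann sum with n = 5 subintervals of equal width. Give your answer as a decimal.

83.76

Δx = (3.5 − (-2.5))/5 = 1.2.
Left endpoints: -2.5, -1.3, -0.1, 1.1, 2.3.
f(-2.5) = 13, f(-1.3) = 1.96, f(-0.1) = 2.44, f(1.1) = 14.44, f(2.3) = 37.96.
Sum = Δx · [f(-2.5) + f(-1.3) + f(-0.1) + f(1.1) + f(2.3)].
Sum = 83.76.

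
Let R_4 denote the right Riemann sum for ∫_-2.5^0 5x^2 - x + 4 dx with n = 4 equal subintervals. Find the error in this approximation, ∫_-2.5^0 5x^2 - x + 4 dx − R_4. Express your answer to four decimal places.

9.7331

Exact integral: ∫_-2.5^0 f(x) dx ≈ 39.166667.
R_4 = 29.43359375.
Error ≈ 39.166667 − 29.43359375 ≈ 9.7331.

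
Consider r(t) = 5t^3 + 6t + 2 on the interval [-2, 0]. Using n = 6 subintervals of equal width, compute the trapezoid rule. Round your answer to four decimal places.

-28.5556

Δt = (0 − (-2))/6 = 1/3.
r(-2) = -50, r(-5/3) = -841/27, r(-4/3) = -482/27, r(-1) = -9, r(-2/3) = -94/27, r(-1/3) = -5/27, r(0) = 2.
T_6 = (Δt/2)·[r(t_0) + 2r(t_1) + ... + 2r(t_{5}) + r(t_6)].
Sum ≈ -28.5556.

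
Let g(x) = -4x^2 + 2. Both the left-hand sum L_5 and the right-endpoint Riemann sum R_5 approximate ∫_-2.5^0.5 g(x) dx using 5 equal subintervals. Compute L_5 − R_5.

L_5 = -22.92.
R_5 = -8.52.
L_5 − R_5 = -14.4.

-14.4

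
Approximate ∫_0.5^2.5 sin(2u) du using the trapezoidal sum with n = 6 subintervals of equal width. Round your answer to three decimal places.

Δu = (2.5 − 0.5)/6 = 1/3.
f(0.5) ≈ 0.841, f(5/6) ≈ 0.995, f(7/6) ≈ 0.723, f(1.5) ≈ 0.141, f(11/6) ≈ -0.501, f(13/6) ≈ -0.929, f(2.5) ≈ -0.959.
T_6 = (Δu/2)·[f(u_0) + 2f(u_1) + ... + 2f(u_{5}) + f(u_6)].
Sum ≈ 0.124.

0.124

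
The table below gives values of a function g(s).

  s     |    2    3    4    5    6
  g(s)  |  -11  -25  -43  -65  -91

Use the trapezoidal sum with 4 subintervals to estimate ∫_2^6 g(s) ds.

-184

Δs = 1.
T_4 = (1/2)·[(-11) + 2·(-25) + 2·(-43) + 2·(-65) + (-91)] = -184.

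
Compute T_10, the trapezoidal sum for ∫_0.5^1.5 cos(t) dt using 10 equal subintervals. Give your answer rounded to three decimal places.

0.518

Δt = (1.5 − 0.5)/10 = 0.1.
f(0.5) ≈ 0.878, f(0.6) ≈ 0.825, f(0.7) ≈ 0.765, f(0.8) ≈ 0.697, f(0.9) ≈ 0.622, f(1) ≈ 0.540, f(1.1) ≈ 0.454, f(1.2) ≈ 0.362, f(1.3) ≈ 0.267, f(1.4) ≈ 0.170, f(1.5) ≈ 0.071.
T_10 = (Δt/2)·[f(t_0) + 2f(t_1) + ... + 2f(t_{9}) + f(t_10)].
Sum ≈ 0.518.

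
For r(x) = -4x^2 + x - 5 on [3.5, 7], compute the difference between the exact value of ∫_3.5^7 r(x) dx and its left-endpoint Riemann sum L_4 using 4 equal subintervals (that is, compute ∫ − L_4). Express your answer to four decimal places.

Exact integral: ∫_3.5^7 r(x) dx ≈ -399.291667.
L_4 = -338.296875.
Error ≈ -399.291667 − (-338.296875) ≈ -60.9948.

-60.9948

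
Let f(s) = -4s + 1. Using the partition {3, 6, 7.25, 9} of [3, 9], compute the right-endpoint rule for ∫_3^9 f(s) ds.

Subinterval widths: 3, 1.25, 1.75.
Right endpoints: 6, 7.25, 9.
f(6) = -23, f(7.25) = -28, f(9) = -35.
Sum = Σ Δs_i · f(s_i).
Sum = -165.25.

-165.25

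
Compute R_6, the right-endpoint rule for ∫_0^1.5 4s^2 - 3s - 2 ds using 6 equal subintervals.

-1.25

Δs = (1.5 − 0)/6 = 0.25.
Right endpoints: 0.25, 0.5, 0.75, 1, 1.25, 1.5.
f(0.25) = -2.5, f(0.5) = -2.5, f(0.75) = -2, f(1) = -1, f(1.25) = 0.5, f(1.5) = 2.5.
Sum = Δs · [f(0.25) + f(0.5) + f(0.75) + ...].
Sum = -1.25.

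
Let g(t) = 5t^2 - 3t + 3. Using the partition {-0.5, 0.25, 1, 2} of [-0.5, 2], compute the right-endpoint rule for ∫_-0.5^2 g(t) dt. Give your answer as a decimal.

22.671875

Subinterval widths: 0.75, 0.75, 1.
Right endpoints: 0.25, 1, 2.
g(0.25) = 2.5625, g(1) = 5, g(2) = 17.
Sum = Σ Δt_i · g(t_i).
Sum = 22.671875.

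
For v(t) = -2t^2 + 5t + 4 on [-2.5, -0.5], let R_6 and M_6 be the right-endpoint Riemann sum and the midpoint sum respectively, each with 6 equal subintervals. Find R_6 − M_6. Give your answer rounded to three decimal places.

3.556

R_6 ≈ -13.74074.
M_6 ≈ -17.29630.
R_6 − M_6 ≈ 3.556.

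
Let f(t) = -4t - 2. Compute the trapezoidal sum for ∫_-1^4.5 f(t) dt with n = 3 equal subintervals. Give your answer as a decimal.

-49.5

Δt = (4.5 − (-1))/3 = 11/6.
f(-1) = 2, f(5/6) = -16/3, f(8/3) = -38/3, f(4.5) = -20.
T_3 = (Δt/2)·[f(t_0) + 2f(t_1) + 2f(t_2) + f(t_3)].
Sum = -49.5.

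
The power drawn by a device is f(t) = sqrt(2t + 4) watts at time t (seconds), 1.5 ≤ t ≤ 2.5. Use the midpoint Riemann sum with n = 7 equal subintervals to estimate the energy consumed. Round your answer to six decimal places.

2.826618

Δt = (2.5 − 1.5)/7 = 1/7.
Midpoints: 11/7, 12/7, 13/7, 2, 15/7, 16/7, 17/7.
f(11/7) ≈ 2.672612, f(12/7) ≈ 2.725541, f(13/7) ≈ 2.777460, f(2) ≈ 2.828427, f(15/7) ≈ 2.878492, f(16/7) ≈ 2.927700, f(17/7) ≈ 2.976095.
Sum = Δt · [f(11/7) + f(12/7) + f(13/7) + ...].
Sum ≈ 2.826618.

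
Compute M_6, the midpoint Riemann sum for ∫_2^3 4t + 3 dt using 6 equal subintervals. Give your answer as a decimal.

13

Δt = (3 − 2)/6 = 1/6.
Midpoints: 25/12, 2.25, 29/12, 31/12, 2.75, 35/12.
f(25/12) = 34/3, f(2.25) = 12, f(29/12) = 38/3, f(31/12) = 40/3, f(2.75) = 14, f(35/12) = 44/3.
Sum = Δt · [f(25/12) + f(2.25) + f(29/12) + ...].
Sum = 13.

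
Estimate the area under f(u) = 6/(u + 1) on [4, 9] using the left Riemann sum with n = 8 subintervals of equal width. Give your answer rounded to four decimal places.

4.3522

Δu = (9 − 4)/8 = 0.625.
Left endpoints: 4, 4.625, 5.25, 5.875, 6.5, 7.125, 7.75, 8.375.
f(4) = 1.2, f(4.625) = 16/15, f(5.25) = 0.96, f(5.875) = 48/55, f(6.5) = 0.8, f(7.125) = 48/65, f(7.75) = 24/35, f(8.375) = 0.64.
Sum = Δu · [f(4) + f(4.625) + f(5.25) + ...].
Sum ≈ 4.3522.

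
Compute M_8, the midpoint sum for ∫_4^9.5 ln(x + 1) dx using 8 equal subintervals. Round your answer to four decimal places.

Δx = (9.5 − 4)/8 = 0.6875.
Midpoints: 4.34375, 5.03125, 5.71875, 6.40625, 7.09375, 7.78125, 8.46875, 9.15625.
f(4.34375) ≈ 1.6759, f(5.03125) ≈ 1.7970, f(5.71875) ≈ 1.9049, f(6.40625) ≈ 2.0023, f(7.09375) ≈ 2.0911, f(7.78125) ≈ 2.1726, f(8.46875) ≈ 2.2480, f(9.15625) ≈ 2.3181.
Sum = Δx · [f(4.34375) + f(5.03125) + f(5.71875) + ...].
Sum ≈ 11.1443.

11.1443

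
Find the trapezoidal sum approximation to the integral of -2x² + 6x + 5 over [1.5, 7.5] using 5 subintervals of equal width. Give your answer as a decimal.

Δx = (7.5 − 1.5)/5 = 1.2.
f(1.5) = 9.5, f(2.7) = 6.62, f(3.9) = -2.02, f(5.1) = -16.42, f(6.3) = -36.58, f(7.5) = -62.5.
T_5 = (Δx/2)·[f(x_0) + 2f(x_1) + ... + 2f(x_{4}) + f(x_5)].
Sum = -89.88.

-89.88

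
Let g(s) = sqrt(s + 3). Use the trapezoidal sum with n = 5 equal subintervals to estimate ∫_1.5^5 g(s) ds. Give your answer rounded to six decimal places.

8.718580

Δs = (5 − 1.5)/5 = 0.7.
g(1.5) ≈ 2.121320, g(2.2) ≈ 2.280351, g(2.9) ≈ 2.428992, g(3.6) ≈ 2.569047, g(4.3) ≈ 2.701851, g(5) ≈ 2.828427.
T_5 = (Δs/2)·[g(s_0) + 2g(s_1) + ... + 2g(s_{4}) + g(s_5)].
Sum ≈ 8.718580.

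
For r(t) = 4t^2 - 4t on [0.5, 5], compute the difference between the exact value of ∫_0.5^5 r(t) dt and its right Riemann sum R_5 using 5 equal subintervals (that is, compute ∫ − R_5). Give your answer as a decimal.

Exact integral: ∫_0.5^5 r(t) dt = 117.
R_5 = 155.88.
Error = 117 − 155.88 = -38.88.

-38.88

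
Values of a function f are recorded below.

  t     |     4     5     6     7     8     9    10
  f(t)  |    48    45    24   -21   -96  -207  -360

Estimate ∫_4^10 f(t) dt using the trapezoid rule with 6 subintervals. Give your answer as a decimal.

Δt = 1.
T_6 = (1/2)·[48 + 2·45 + 2·24 + 2·(-21) + 2·(-96) + 2·(-207) + (-360)] = -411.

-411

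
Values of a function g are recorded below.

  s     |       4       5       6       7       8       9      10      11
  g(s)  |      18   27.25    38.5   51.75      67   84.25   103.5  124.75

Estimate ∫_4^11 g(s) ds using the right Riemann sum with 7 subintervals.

497

Δs = 1.
Sum = 1·[27.25 + 38.5 + 51.75 + 67 + 84.25 + 103.5 + 124.75] = 497.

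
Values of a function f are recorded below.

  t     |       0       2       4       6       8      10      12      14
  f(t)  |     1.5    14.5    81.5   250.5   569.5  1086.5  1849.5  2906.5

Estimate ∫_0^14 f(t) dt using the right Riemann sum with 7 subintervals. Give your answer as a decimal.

Δt = 2.
Sum = 2·[14.5 + 81.5 + 250.5 + 569.5 + 1086.5 + 1849.5 + 2906.5] = 13517.

13517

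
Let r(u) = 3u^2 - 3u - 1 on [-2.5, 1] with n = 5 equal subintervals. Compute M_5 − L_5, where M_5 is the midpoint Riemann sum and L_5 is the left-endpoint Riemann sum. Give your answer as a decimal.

-10.47375

M_5 = 20.57125.
L_5 = 31.045.
M_5 − L_5 = -10.47375.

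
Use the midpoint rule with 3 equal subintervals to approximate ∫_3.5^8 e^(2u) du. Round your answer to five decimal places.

3129584.70508

Δu = (8 − 3.5)/3 = 1.5.
Midpoints: 4.25, 5.75, 7.25.
f(4.25) ≈ 4914.76884, f(5.75) ≈ 98715.77101, f(7.25) ≈ 1982759.26354.
Sum = Δu · [f(4.25) + f(5.75) + f(7.25)].
Sum ≈ 3129584.70508.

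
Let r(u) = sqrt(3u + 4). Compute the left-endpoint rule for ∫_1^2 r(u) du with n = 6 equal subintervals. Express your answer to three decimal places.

Δu = (2 − 1)/6 = 1/6.
Left endpoints: 1, 7/6, 4/3, 1.5, 5/3, 11/6.
r(1) ≈ 2.646, r(7/6) ≈ 2.739, r(4/3) ≈ 2.828, r(1.5) ≈ 2.915, r(5/3) ≈ 3.000, r(11/6) ≈ 3.082.
Sum = Δu · [r(1) + r(7/6) + r(4/3) + ...].
Sum ≈ 2.868.

2.868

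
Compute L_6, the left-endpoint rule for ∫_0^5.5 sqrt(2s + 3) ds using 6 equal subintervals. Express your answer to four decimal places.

14.7864

Δs = (5.5 − 0)/6 = 11/12.
Left endpoints: 0, 11/12, 11/6, 2.75, 11/3, 55/12.
f(0) ≈ 1.7321, f(11/12) ≈ 2.1985, f(11/6) ≈ 2.5820, f(2.75) ≈ 2.9155, f(11/3) ≈ 3.2146, f(55/12) ≈ 3.4881.
Sum = Δs · [f(0) + f(11/12) + f(11/6) + ...].
Sum ≈ 14.7864.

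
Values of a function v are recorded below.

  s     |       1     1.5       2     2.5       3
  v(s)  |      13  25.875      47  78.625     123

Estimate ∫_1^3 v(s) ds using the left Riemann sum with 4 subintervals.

82.25

Δs = 0.5.
Sum = 0.5·[13 + 25.875 + 47 + 78.625] = 82.25.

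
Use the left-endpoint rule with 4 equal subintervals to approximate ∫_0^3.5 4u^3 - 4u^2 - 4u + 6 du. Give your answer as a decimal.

49.51953125

Δu = (3.5 − 0)/4 = 0.875.
Left endpoints: 0, 0.875, 1.75, 2.625.
f(0) = 6, f(0.875) = 2.1171875, f(1.75) = 8.1875, f(2.625) = 40.2890625.
Sum = Δu · [f(0) + f(0.875) + f(1.75) + f(2.625)].
Sum = 49.51953125.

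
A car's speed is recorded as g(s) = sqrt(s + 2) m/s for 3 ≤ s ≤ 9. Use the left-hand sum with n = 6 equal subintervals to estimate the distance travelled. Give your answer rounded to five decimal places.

Δs = (9 − 3)/6 = 1.
Left endpoints: 3, 4, 5, 6, 7, 8.
g(3) ≈ 2.23607, g(4) ≈ 2.44949, g(5) ≈ 2.64575, g(6) ≈ 2.82843, g(7) ≈ 3.00000, g(8) ≈ 3.16228.
Sum = Δs · [g(3) + g(4) + g(5) + ...].
Sum ≈ 16.32201.

16.32201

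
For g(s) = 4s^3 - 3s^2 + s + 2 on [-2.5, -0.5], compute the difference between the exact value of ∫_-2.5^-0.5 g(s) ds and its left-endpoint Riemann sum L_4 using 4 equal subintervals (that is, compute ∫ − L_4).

22.25

Exact integral: ∫_-2.5^-0.5 g(s) ds = -53.5.
L_4 = -75.75.
Error = -53.5 − (-75.75) = 22.25.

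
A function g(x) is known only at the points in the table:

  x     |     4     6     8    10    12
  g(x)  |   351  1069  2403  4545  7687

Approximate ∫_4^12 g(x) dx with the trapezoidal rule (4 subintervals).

24072

Δx = 2.
T_4 = (2/2)·[351 + 2·1069 + 2·2403 + 2·4545 + 7687] = 24072.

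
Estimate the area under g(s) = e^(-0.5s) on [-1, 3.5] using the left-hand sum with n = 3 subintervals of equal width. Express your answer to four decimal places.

4.1931

Δs = (3.5 − (-1))/3 = 1.5.
Left endpoints: -1, 0.5, 2.
g(-1) ≈ 1.6487, g(0.5) ≈ 0.7788, g(2) ≈ 0.3679.
Sum = Δs · [g(-1) + g(0.5) + g(2)].
Sum ≈ 4.1931.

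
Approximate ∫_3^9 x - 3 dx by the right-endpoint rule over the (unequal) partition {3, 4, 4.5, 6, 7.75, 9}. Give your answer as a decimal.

22.0625

Subinterval widths: 1, 0.5, 1.5, 1.75, 1.25.
Right endpoints: 4, 4.5, 6, 7.75, 9.
f(4) = 1, f(4.5) = 1.5, f(6) = 3, f(7.75) = 4.75, f(9) = 6.
Sum = Σ Δx_i · f(x_i).
Sum = 22.0625.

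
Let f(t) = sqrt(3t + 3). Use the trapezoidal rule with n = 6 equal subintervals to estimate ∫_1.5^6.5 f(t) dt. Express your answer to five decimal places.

Δt = (6.5 − 1.5)/6 = 5/6.
f(1.5) ≈ 2.73861, f(7/3) ≈ 3.16228, f(19/6) ≈ 3.53553, f(4) ≈ 3.87298, f(29/6) ≈ 4.18330, f(17/3) ≈ 4.47214, f(6.5) ≈ 4.74342.
T_6 = (Δt/2)·[f(t_0) + 2f(t_1) + ... + 2f(t_{5}) + f(t_6)].
Sum ≈ 19.13937.

19.13937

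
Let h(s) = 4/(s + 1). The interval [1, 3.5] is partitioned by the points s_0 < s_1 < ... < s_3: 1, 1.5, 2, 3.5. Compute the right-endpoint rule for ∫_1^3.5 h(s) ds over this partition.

Subinterval widths: 0.5, 0.5, 1.5.
Right endpoints: 1.5, 2, 3.5.
h(1.5) = 1.6, h(2) = 4/3, h(3.5) = 8/9.
Sum = Σ Δs_i · h(s_i).
Sum = 2.8.

2.8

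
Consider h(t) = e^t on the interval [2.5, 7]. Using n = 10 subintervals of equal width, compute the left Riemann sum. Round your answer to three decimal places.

Δt = (7 − 2.5)/10 = 0.45.
Left endpoints: 2.5, 2.95, 3.4, 3.85, 4.3, 4.75, 5.2, 5.65, 6.1, 6.55.
h(2.5) ≈ 12.182, h(2.95) ≈ 19.106, h(3.4) ≈ 29.964, h(3.85) ≈ 46.993, h(4.3) ≈ 73.700, h(4.75) ≈ 115.584, h(5.2) ≈ 181.272, h(5.65) ≈ 284.291, h(6.1) ≈ 445.858, h(6.55) ≈ 699.244.
Sum = Δt · [h(2.5) + h(2.95) + h(3.4) + ...].
Sum ≈ 858.688.

858.688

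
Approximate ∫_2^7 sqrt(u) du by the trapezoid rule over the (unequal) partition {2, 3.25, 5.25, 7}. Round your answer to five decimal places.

Subinterval widths: 1.25, 2, 1.75.
f(2) ≈ 1.41421, f(3.25) ≈ 1.80278, f(5.25) ≈ 2.29129, f(7) ≈ 2.64575.
On each subinterval the trapezoid contributes (Δu_i/2)·[f(u_{i-1}) + f(u_i)].
Sum ≈ 10.42459.

10.42459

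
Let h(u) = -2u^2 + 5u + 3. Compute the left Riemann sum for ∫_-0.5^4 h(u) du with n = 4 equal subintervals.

13.2890625

Δu = (4 − (-0.5))/4 = 1.125.
Left endpoints: -0.5, 0.625, 1.75, 2.875.
h(-0.5) = 0, h(0.625) = 5.34375, h(1.75) = 5.625, h(2.875) = 0.84375.
Sum = Δu · [h(-0.5) + h(0.625) + h(1.75) + h(2.875)].
Sum = 13.2890625.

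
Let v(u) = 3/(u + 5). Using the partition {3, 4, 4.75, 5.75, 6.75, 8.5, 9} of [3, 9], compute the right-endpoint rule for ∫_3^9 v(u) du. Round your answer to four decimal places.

Subinterval widths: 1, 0.75, 1, 1, 1.75, 0.5.
Right endpoints: 4, 4.75, 5.75, 6.75, 8.5, 9.
v(4) = 1/3, v(4.75) = 4/13, v(5.75) = 12/43, v(6.75) = 12/47, v(8.5) = 2/9, v(9) = 3/14.
Sum = Σ Δu_i · v(u_i).
Sum ≈ 1.5945.

1.5945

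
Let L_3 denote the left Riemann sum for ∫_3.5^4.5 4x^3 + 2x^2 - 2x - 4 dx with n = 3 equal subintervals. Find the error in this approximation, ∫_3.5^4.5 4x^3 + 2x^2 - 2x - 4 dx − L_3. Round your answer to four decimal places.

33.5741

Exact integral: ∫_3.5^4.5 f(x) dx ≈ 280.166667.
L_3 ≈ 246.592593.
Error ≈ 280.166667 − 246.592593 ≈ 33.5741.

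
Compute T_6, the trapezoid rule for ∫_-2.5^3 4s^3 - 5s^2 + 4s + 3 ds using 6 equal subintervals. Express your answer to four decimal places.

Δs = (3 − (-2.5))/6 = 11/12.
f(-2.5) = -100.75, f(-19/12) = -6857/216, f(-2/3) = -83/27, f(0.25) = 3.75, f(7/6) = 779/108, f(25/12) = 5573/216, f(3) = 78.
T_6 = (Δs/2)·[f(s_0) + 2f(s_1) + ... + 2f(s_{5}) + f(s_6)].
Sum ≈ -8.6447.

-8.6447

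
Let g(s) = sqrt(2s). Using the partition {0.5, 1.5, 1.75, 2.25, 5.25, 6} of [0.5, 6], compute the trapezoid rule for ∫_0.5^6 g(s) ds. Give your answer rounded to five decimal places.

13.37114

Subinterval widths: 1, 0.25, 0.5, 3, 0.75.
g(0.5) ≈ 1.00000, g(1.5) ≈ 1.73205, g(1.75) ≈ 1.87083, g(2.25) ≈ 2.12132, g(5.25) ≈ 3.24037, g(6) ≈ 3.46410.
On each subinterval the trapezoid contributes (Δs_i/2)·[g(s_{i-1}) + g(s_i)].
Sum ≈ 13.37114.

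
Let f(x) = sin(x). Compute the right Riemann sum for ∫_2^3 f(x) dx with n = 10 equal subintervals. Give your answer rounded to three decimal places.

Δx = (3 − 2)/10 = 0.1.
Right endpoints: 2.1, 2.2, 2.3, 2.4, 2.5, 2.6, 2.7, 2.8, 2.9, 3.
f(2.1) ≈ 0.863, f(2.2) ≈ 0.808, f(2.3) ≈ 0.746, f(2.4) ≈ 0.675, f(2.5) ≈ 0.598, f(2.6) ≈ 0.516, f(2.7) ≈ 0.427, f(2.8) ≈ 0.335, f(2.9) ≈ 0.239, f(3) ≈ 0.141.
Sum = Δx · [f(2.1) + f(2.2) + f(2.3) + ...].
Sum ≈ 0.535.

0.535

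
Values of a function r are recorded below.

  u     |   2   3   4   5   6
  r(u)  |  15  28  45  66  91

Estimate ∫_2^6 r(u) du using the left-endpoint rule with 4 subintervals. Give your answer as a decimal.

154

Δu = 1.
Sum = 1·[15 + 28 + 45 + 66] = 154.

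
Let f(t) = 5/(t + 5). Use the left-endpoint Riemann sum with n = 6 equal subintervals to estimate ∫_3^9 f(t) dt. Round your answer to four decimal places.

Δt = (9 − 3)/6 = 1.
Left endpoints: 3, 4, 5, 6, 7, 8.
f(3) = 0.625, f(4) = 5/9, f(5) = 0.5, f(6) = 5/11, f(7) = 5/12, f(8) = 5/13.
Sum = Δt · [f(3) + f(4) + f(5) + ...].
Sum ≈ 2.9364.

2.9364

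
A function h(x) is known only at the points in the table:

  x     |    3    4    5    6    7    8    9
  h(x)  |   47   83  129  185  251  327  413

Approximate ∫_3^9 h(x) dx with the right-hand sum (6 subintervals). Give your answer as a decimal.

Δx = 1.
Sum = 1·[83 + 129 + 185 + 251 + 327 + 413] = 1388.

1388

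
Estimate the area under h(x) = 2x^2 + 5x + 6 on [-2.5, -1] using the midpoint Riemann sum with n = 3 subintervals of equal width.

Δx = (-1 − (-2.5))/3 = 0.5.
Midpoints: -2.25, -1.75, -1.25.
h(-2.25) = 4.875, h(-1.75) = 3.375, h(-1.25) = 2.875.
Sum = Δx · [h(-2.25) + h(-1.75) + h(-1.25)].
Sum = 5.5625.

5.5625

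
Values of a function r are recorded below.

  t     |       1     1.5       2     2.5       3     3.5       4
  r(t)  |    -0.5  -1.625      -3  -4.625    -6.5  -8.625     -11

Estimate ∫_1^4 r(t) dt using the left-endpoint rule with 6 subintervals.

Δt = 0.5.
Sum = 0.5·[(-0.5) + (-1.625) + (-3) + (-4.625) + (-6.5) + (-8.625)] = -12.4375.

-12.4375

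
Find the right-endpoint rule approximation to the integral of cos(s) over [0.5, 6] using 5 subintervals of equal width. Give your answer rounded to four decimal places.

Δs = (6 − 0.5)/5 = 1.1.
Right endpoints: 1.6, 2.7, 3.8, 4.9, 6.
f(1.6) ≈ -0.0292, f(2.7) ≈ -0.9041, f(3.8) ≈ -0.7910, f(4.9) ≈ 0.1865, f(6) ≈ 0.9602.
Sum = Δs · [f(1.6) + f(2.7) + f(3.8) + f(4.9) + f(6)].
Sum ≈ -0.6353.

-0.6353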